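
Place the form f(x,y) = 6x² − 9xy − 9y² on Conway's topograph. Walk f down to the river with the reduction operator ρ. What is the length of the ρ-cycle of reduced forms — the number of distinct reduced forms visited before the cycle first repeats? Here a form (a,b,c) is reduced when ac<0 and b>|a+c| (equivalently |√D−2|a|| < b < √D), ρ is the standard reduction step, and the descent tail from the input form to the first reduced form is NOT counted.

D = 297, ⌊√D⌋ = 17
descent: ρ → (-9,9,6)  [lands on river]
river: ρ → (6,15,-3)
river: ρ → (-3,15,6)
river: ρ → (6,9,-9)
ρ-cycle length = 4 (tail of 1 descent step not counted)

4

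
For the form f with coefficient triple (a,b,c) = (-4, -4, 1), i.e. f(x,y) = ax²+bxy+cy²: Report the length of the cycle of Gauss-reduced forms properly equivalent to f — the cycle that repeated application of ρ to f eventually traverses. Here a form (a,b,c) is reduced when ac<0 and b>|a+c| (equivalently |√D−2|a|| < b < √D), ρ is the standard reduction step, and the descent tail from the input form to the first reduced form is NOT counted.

D = 32, ⌊√D⌋ = 5
descent: ρ → (1,4,-4)  [lands on river]
river: ρ → (-4,4,1)
ρ-cycle length = 2 (tail of 1 descent step not counted)

2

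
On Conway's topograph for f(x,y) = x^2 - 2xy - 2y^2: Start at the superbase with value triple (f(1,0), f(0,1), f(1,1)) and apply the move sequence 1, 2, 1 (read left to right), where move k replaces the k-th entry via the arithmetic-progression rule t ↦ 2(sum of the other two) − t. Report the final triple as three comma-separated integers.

start (1,-2,-3) = (f(1,0),f(0,1),f(1,1))
replace slot 1: 2·((-2)+(-3)) − 1 = -11 → (-11,-2,-3)
replace slot 2: 2·((-11)+(-3)) − (-2) = -26 → (-11,-26,-3)
replace slot 1: 2·((-26)+(-3)) − (-11) = -47 → (-47,-26,-3)

-47,-26,-3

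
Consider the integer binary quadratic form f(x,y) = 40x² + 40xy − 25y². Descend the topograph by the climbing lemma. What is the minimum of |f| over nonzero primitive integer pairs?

river: ρ → (-25,60,20)
river: ρ → (20,60,-25)
river: ρ → (-25,40,40)
river: ρ → (40,40,-25)
closes: descent 0, river 4
min |a| on river = 20

20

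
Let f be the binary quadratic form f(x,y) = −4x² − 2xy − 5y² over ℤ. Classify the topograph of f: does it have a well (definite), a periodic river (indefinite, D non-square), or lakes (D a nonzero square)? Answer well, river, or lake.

D = b²−4ac = (-2)² − 4·(-4)·(-5) = -76
D < 0 ⇒ definite ⇒ every region one sign ⇒ single well

well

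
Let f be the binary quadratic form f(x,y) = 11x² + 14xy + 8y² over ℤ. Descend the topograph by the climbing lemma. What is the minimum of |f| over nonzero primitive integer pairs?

translate: b→-8 (≡14 mod 22), so (11,14,8)→(11,-8,5)
flip: (11,-8,5)→(5,8,11)
translate: b→-2 (≡8 mod 10), so (5,8,11)→(5,-2,8)
reduced (well bottom): (5,-2,8) with a≤c, −a<b≤a
well minimum = a = 5

5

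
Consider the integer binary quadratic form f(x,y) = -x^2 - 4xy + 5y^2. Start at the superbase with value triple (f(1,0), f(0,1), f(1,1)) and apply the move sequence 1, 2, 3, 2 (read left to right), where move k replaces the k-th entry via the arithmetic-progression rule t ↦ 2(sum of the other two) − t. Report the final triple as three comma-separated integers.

start (-1,5,0) = (f(1,0),f(0,1),f(1,1))
replace slot 1: 2·(5+0) − (-1) = 11 → (11,5,0)
replace slot 2: 2·(11+0) − 5 = 17 → (11,17,0)
replace slot 3: 2·(11+17) − 0 = 56 → (11,17,56)
replace slot 2: 2·(11+56) − 17 = 117 → (11,117,56)

11,117,56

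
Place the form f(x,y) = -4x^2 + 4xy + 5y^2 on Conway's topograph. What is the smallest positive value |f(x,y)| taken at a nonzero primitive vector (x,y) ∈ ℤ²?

river: ρ → (5,6,-3)
river: ρ → (-3,6,5)
river: ρ → (5,4,-4)
river: ρ → (-4,4,5)
closes: descent 0, river 4
min |a| on river = 3

3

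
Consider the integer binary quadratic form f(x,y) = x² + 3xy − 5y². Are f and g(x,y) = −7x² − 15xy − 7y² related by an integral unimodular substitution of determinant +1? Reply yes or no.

D₁ = 29, D₂ = 29
river cycle of f (length 2): (1, 5, -1), (-1, 5, 1)
river cycle of g (length 2): (1, 5, -1), (-1, 5, 1)
cycles coincide ⇒ equivalent

yes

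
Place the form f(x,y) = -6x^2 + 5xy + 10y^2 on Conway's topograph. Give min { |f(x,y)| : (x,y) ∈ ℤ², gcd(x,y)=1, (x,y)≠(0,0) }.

river: ρ → (10,15,-1)
river: ρ → (-1,15,10)
river: ρ → (10,5,-6)
river: ρ → (-6,7,9)
river: ρ → (9,11,-4)
river: ρ → (-4,13,6)
river: ρ → (6,11,-6)
river: ρ → (-6,13,4)
river: ρ → (4,11,-9)
river: ρ → (-9,7,6)
river: ρ → (6,5,-10)
river: ρ → (-10,15,1)
river: ρ → (1,15,-10)
river: ρ → (-10,5,6)
river: ρ → (6,7,-9)
river: ρ → (-9,11,4)
river: ρ → (4,13,-6)
river: ρ → (-6,11,6)
river: ρ → (6,13,-4)
river: ρ → (-4,11,9)
river: ρ → (9,7,-6)
river: ρ → (-6,5,10)
closes: descent 0, river 22
min |a| on river = 1

1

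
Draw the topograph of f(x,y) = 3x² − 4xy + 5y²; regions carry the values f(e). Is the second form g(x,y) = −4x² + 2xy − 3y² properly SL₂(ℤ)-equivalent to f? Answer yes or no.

D₁ = -44, D₂ = -44
f: translate: b→2 (≡-4 mod 6), so (3,-4,5)→(3,2,4)
f: reduced (well bottom): (3,2,4) with a≤c, −a<b≤a
g is negative-definite; reduce −g:
−g: flip: (4,-2,3)→(3,2,4)
−g: reduced (well bottom): (3,2,4) with a≤c, −a<b≤a
flip sign back: reduced form of g is (-3,-2,-4)
reduced forms (3, 2, 4) vs (-3, -2, -4) ⇒ inequivalent

no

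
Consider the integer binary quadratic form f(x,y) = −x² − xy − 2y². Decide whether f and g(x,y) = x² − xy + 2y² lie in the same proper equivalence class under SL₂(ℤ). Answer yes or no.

D₁ = -7, D₂ = -7
f is negative-definite; reduce −f:
−f: reduced (well bottom): (1,1,2) with a≤c, −a<b≤a
flip sign back: reduced form of f is (-1,-1,-2)
g: translate: b→1 (≡-1 mod 2), so (1,-1,2)→(1,1,2)
g: reduced (well bottom): (1,1,2) with a≤c, −a<b≤a
reduced forms (-1, -1, -2) vs (1, 1, 2) ⇒ inequivalent

no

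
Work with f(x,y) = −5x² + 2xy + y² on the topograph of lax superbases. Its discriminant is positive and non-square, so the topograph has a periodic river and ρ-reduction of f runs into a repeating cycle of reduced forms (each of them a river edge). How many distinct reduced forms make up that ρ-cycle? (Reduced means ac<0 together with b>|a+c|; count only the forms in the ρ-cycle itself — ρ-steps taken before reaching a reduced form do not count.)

D = 24, ⌊√D⌋ = 4
descent: ρ → (1,4,-2)  [lands on river]
river: ρ → (-2,4,1)
ρ-cycle length = 2 (tail of 1 descent step not counted)

2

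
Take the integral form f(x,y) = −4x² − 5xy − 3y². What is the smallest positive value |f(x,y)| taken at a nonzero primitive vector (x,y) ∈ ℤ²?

translate: b→-3 (≡5 mod 8), so (4,5,3)→(4,-3,2)
flip: (4,-3,2)→(2,3,4)
translate: b→-1 (≡3 mod 4), so (2,3,4)→(2,-1,3)
reduced (well bottom): (2,-1,3) with a≤c, −a<b≤a
well minimum |f| = |-2| = 2 (negative-definite)

2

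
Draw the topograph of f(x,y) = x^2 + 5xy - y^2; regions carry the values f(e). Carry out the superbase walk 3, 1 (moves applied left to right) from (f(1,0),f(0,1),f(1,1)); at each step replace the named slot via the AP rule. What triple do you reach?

start (1,-1,5) = (f(1,0),f(0,1),f(1,1))
replace slot 3: 2·(1+(-1)) − 5 = -5 → (1,-1,-5)
replace slot 1: 2·((-1)+(-5)) − 1 = -13 → (-13,-1,-5)

-13,-1,-5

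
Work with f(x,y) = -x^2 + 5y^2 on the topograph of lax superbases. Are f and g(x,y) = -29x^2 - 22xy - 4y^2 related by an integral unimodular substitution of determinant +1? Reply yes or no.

D₁ = 20, D₂ = 20
river cycle of f (length 2): (-1, 4, 1), (1, 4, -1)
river cycle of g (length 2): (1, 4, -1), (-1, 4, 1)
cycles coincide ⇒ equivalent

yes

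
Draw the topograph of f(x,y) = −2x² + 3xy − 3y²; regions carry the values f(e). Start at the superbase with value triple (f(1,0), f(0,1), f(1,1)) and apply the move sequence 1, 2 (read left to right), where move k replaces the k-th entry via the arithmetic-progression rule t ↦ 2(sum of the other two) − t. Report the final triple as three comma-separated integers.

start (-2,-3,-2) = (f(1,0),f(0,1),f(1,1))
replace slot 1: 2·((-3)+(-2)) − (-2) = -8 → (-8,-3,-2)
replace slot 2: 2·((-8)+(-2)) − (-3) = -17 → (-8,-17,-2)

-8,-17,-2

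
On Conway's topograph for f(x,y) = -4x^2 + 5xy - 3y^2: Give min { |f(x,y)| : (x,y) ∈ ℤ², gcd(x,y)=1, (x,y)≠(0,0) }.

translate: b→3 (≡-5 mod 8), so (4,-5,3)→(4,3,2)
flip: (4,3,2)→(2,-3,4)
translate: b→1 (≡-3 mod 4), so (2,-3,4)→(2,1,3)
reduced (well bottom): (2,1,3) with a≤c, −a<b≤a
well minimum |f| = |-2| = 2 (negative-definite)

2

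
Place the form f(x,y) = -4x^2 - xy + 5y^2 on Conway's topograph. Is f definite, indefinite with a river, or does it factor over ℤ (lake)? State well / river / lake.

D = b²−4ac = (-1)² − 4·(-4)·5 = 81
D = 9² is a perfect square ⇒ form factors over ℤ ⇒ lakes

lake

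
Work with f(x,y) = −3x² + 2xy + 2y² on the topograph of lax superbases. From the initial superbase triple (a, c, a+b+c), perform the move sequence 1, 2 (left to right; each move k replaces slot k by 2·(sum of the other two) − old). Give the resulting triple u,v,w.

start (-3,2,1) = (f(1,0),f(0,1),f(1,1))
replace slot 1: 2·(2+1) − (-3) = 9 → (9,2,1)
replace slot 2: 2·(9+1) − 2 = 18 → (9,18,1)

9,18,1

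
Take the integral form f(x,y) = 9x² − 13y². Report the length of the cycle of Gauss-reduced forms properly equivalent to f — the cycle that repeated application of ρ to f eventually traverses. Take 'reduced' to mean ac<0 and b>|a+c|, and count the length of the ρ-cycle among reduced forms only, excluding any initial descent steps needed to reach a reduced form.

D = 468, ⌊√D⌋ = 21
descent: ρ → (-13,0,9)
descent: ρ → (9,18,-4)  [lands on river]
river: ρ → (-4,14,17)
river: ρ → (17,20,-1)
river: ρ → (-1,20,17)
river: ρ → (17,14,-4)
river: ρ → (-4,18,9)
ρ-cycle length = 6 (tail of 2 descent steps not counted)

6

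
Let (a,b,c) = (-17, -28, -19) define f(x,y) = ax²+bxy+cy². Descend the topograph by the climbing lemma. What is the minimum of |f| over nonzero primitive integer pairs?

translate: b→-6 (≡28 mod 34), so (17,28,19)→(17,-6,8)
flip: (17,-6,8)→(8,6,17)
reduced (well bottom): (8,6,17) with a≤c, −a<b≤a
well minimum |f| = |-8| = 8 (negative-definite)

8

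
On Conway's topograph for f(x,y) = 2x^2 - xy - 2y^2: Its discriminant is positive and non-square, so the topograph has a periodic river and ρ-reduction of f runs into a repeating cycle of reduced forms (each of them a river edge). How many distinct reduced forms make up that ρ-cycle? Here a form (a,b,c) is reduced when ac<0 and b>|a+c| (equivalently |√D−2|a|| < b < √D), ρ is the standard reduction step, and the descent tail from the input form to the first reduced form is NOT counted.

D = 17, ⌊√D⌋ = 4
descent: ρ → (-2,1,2)  [lands on river]
river: ρ → (2,3,-1)
river: ρ → (-1,3,2)
river: ρ → (2,1,-2)
river: ρ → (-2,3,1)
river: ρ → (1,3,-2)
ρ-cycle length = 6 (tail of 1 descent step not counted)

6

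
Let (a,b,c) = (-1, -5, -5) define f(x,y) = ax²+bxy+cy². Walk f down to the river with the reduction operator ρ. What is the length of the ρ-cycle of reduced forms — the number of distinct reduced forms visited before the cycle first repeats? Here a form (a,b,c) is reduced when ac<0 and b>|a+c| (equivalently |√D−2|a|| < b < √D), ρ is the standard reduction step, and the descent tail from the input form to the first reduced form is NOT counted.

D = 5, ⌊√D⌋ = 2
descent: ρ → (-5,5,-1)
descent: ρ → (-1,1,1)  [lands on river]
river: ρ → (1,1,-1)
ρ-cycle length = 2 (tail of 2 descent steps not counted)

2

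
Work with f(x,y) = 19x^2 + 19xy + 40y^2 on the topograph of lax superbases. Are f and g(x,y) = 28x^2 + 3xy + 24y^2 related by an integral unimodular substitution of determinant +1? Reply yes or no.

D₁ = -2679, D₂ = -2679
f: reduced (well bottom): (19,19,40) with a≤c, −a<b≤a
g: flip: (28,3,24)→(24,-3,28)
g: reduced (well bottom): (24,-3,28) with a≤c, −a<b≤a
reduced forms (19, 19, 40) vs (24, -3, 28) ⇒ inequivalent

no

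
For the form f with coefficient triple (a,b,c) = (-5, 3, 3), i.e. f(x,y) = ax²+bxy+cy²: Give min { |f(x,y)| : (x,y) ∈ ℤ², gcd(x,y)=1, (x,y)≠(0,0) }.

river: ρ → (3,3,-5)
river: ρ → (-5,7,1)
river: ρ → (1,7,-5)
river: ρ → (-5,3,3)
closes: descent 0, river 4
min |a| on river = 1

1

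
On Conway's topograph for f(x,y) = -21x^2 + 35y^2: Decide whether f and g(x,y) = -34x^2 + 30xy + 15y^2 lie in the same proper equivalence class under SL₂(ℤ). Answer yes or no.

D₁ = 2940, D₂ = 2940
river cycle of f (length 2): (-21, 42, 14), (14, 42, -21)
river cycle of g (length 6): (15, 30, -34), (-34, 38, 11), (11, 50, -10), (-10, 50, 11), (11, 38, -34), (-34, 30, 15)
cycles differ ⇒ inequivalent

no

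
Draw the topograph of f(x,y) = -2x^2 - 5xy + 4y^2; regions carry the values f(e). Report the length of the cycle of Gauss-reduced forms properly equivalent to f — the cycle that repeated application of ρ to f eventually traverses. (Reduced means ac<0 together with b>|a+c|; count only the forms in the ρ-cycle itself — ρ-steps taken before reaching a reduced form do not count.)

D = 57, ⌊√D⌋ = 7
descent: ρ → (4,5,-2)  [lands on river]
river: ρ → (-2,7,1)
river: ρ → (1,7,-2)
river: ρ → (-2,5,4)
river: ρ → (4,3,-3)
river: ρ → (-3,3,4)
ρ-cycle length = 6 (tail of 1 descent step not counted)

6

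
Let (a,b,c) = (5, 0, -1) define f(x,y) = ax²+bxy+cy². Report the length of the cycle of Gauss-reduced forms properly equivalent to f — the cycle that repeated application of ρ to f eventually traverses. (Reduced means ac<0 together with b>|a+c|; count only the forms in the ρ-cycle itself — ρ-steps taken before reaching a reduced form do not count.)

D = 20, ⌊√D⌋ = 4
descent: ρ → (-1,4,1)  [lands on river]
river: ρ → (1,4,-1)
ρ-cycle length = 2 (tail of 1 descent step not counted)

2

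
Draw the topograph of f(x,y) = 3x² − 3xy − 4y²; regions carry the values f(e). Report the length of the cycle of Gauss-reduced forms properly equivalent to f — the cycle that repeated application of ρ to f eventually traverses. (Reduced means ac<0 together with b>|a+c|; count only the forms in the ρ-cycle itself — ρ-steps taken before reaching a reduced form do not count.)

D = 57, ⌊√D⌋ = 7
descent: ρ → (-4,3,3)  [lands on river]
river: ρ → (3,3,-4)
river: ρ → (-4,5,2)
river: ρ → (2,7,-1)
river: ρ → (-1,7,2)
river: ρ → (2,5,-4)
ρ-cycle length = 6 (tail of 1 descent step not counted)

6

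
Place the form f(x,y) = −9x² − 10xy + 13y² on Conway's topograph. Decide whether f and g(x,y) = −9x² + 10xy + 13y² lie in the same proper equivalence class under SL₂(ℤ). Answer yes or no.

D₁ = 568, D₂ = 568
river cycle of f (length 6): (13, 10, -9), (-9, 8, 14), (14, 20, -3), (-3, 22, 7), (7, 20, -6), (-6, 16, 13)
river cycle of g (length 6): (13, 16, -6), (-6, 20, 7), (7, 22, -3), (-3, 20, 14), (14, 8, -9), (-9, 10, 13)
cycles differ ⇒ inequivalent

no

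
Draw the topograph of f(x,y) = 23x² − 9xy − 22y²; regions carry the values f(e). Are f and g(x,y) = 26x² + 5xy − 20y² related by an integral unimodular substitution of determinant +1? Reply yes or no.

D₁ = 2105, D₂ = 2105
river cycle of f (length 16): (-22, 9, 23), (23, 37, -8), (-8, 43, 8), (8, 37, -23), (-23, 9, 22), (22, 35, -10), (-10, 45, 2), (2, 43, -32), (-32, 21, 13), (13, 31, -22), … (6 more)
river cycle of g (length 12): (-20, 35, 11), (11, 31, -26), (-26, 21, 16), (16, 43, -4), (-4, 45, 5), (5, 45, -4), (-4, 43, 16), (16, 21, -26), (-26, 31, 11), (11, 35, -20), … (2 more)
cycles differ ⇒ inequivalent

no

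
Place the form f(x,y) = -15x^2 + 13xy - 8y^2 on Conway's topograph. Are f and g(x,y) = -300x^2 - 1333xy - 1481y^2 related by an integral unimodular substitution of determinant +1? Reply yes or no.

D₁ = -311, D₂ = -311
f is negative-definite; reduce −f:
−f: flip: (15,-13,8)→(8,13,15)
−f: translate: b→-3 (≡13 mod 16), so (8,13,15)→(8,-3,10)
−f: reduced (well bottom): (8,-3,10) with a≤c, −a<b≤a
flip sign back: reduced form of f is (-8,3,-10)
g is negative-definite; reduce −g:
−g: translate: b→133 (≡1333 mod 600), so (300,1333,1481)→(300,133,15)
−g: flip: (300,133,15)→(15,-133,300)
−g: translate: b→-13 (≡-133 mod 30), so (15,-133,300)→(15,-13,8)
−g: flip: (15,-13,8)→(8,13,15)
−g: translate: b→-3 (≡13 mod 16), so (8,13,15)→(8,-3,10)
−g: reduced (well bottom): (8,-3,10) with a≤c, −a<b≤a
flip sign back: reduced form of g is (-8,3,-10)
reduced forms (-8, 3, -10) vs (-8, 3, -10) ⇒ equivalent

yes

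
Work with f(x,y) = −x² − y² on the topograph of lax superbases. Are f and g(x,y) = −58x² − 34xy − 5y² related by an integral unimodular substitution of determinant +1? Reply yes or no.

D₁ = -4, D₂ = -4
f is negative-definite; reduce −f:
−f: reduced (well bottom): (1,0,1) with a≤c, −a<b≤a
flip sign back: reduced form of f is (-1,0,-1)
g is negative-definite; reduce −g:
−g: flip: (58,34,5)→(5,-34,58)
−g: translate: b→-4 (≡-34 mod 10), so (5,-34,58)→(5,-4,1)
−g: flip: (5,-4,1)→(1,4,5)
−g: translate: b→0 (≡4 mod 2), so (1,4,5)→(1,0,1)
−g: reduced (well bottom): (1,0,1) with a≤c, −a<b≤a
flip sign back: reduced form of g is (-1,0,-1)
reduced forms (-1, 0, -1) vs (-1, 0, -1) ⇒ equivalent

yes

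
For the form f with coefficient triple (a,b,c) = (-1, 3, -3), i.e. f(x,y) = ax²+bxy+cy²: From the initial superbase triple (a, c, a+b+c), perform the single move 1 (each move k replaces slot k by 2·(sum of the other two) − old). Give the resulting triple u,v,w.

start (-1,-3,-1) = (f(1,0),f(0,1),f(1,1))
replace slot 1: 2·((-3)+(-1)) − (-1) = -7 → (-7,-3,-1)

-7,-3,-1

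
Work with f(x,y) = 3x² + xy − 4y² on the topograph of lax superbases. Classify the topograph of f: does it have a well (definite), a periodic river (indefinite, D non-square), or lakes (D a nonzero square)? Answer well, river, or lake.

D = b²−4ac = 1² − 4·3·(-4) = 49
D = 7² is a perfect square ⇒ form factors over ℤ ⇒ lakes

lake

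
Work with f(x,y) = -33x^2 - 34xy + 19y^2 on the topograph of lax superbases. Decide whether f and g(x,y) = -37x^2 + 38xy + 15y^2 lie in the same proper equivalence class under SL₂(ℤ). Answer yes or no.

D₁ = 3664, D₂ = 3664
river cycle of f (length 14): (19, 34, -33), (-33, 32, 20), (20, 48, -17), (-17, 54, 11), (11, 56, -12), (-12, 40, 43), (43, 46, -9), (-9, 44, 48), (48, 52, -5), (-5, 58, 15), … (4 more)
river cycle of g (length 14): (15, 52, -16), (-16, 44, 27), (27, 10, -33), (-33, 56, 4), (4, 56, -33), (-33, 10, 27), (27, 44, -16), (-16, 52, 15), (15, 38, -37), (-37, 36, 16), … (4 more)
cycles differ ⇒ inequivalent

no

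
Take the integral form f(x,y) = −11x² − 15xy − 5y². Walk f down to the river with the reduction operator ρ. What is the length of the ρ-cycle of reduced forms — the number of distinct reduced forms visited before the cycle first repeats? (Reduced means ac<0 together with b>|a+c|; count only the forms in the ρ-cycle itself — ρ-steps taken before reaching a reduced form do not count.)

D = 5, ⌊√D⌋ = 2
descent: ρ → (-5,5,-1)
descent: ρ → (-1,1,1)  [lands on river]
river: ρ → (1,1,-1)
ρ-cycle length = 2 (tail of 2 descent steps not counted)

2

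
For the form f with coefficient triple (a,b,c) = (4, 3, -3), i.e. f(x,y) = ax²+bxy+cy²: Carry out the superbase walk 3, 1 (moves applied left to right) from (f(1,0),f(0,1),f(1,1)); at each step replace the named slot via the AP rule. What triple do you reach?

start (4,-3,4) = (f(1,0),f(0,1),f(1,1))
replace slot 3: 2·(4+(-3)) − 4 = -2 → (4,-3,-2)
replace slot 1: 2·((-3)+(-2)) − 4 = -14 → (-14,-3,-2)

-14,-3,-2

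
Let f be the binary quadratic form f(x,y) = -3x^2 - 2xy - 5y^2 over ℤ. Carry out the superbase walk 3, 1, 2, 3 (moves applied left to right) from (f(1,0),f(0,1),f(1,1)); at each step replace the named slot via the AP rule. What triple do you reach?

start (-3,-5,-10) = (f(1,0),f(0,1),f(1,1))
replace slot 3: 2·((-3)+(-5)) − (-10) = -6 → (-3,-5,-6)
replace slot 1: 2·((-5)+(-6)) − (-3) = -19 → (-19,-5,-6)
replace slot 2: 2·((-19)+(-6)) − (-5) = -45 → (-19,-45,-6)
replace slot 3: 2·((-19)+(-45)) − (-6) = -122 → (-19,-45,-122)

-19,-45,-122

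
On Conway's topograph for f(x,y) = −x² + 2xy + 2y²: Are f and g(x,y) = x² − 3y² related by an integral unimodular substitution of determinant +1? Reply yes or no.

D₁ = 12, D₂ = 12
river cycle of f (length 2): (2, 2, -1), (-1, 2, 2)
river cycle of g (length 2): (1, 2, -2), (-2, 2, 1)
cycles differ ⇒ inequivalent

no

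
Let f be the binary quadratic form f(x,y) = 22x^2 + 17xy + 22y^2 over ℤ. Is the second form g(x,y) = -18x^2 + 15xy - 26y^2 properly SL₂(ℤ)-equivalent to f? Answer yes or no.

D₁ = -1647, D₂ = -1647
f: reduced (well bottom): (22,17,22) with a≤c, −a<b≤a
g is negative-definite; reduce −g:
−g: reduced (well bottom): (18,-15,26) with a≤c, −a<b≤a
flip sign back: reduced form of g is (-18,15,-26)
reduced forms (22, 17, 22) vs (-18, 15, -26) ⇒ inequivalent

no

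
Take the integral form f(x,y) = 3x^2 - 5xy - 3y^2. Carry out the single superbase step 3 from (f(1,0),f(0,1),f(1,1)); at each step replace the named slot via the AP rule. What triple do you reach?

start (3,-3,-5) = (f(1,0),f(0,1),f(1,1))
replace slot 3: 2·(3+(-3)) − (-5) = 5 → (3,-3,5)

3,-3,5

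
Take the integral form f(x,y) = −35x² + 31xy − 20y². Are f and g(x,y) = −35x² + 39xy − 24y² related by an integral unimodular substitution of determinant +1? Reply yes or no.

D₁ = -1839, D₂ = -1839
f is negative-definite; reduce −f:
−f: flip: (35,-31,20)→(20,31,35)
−f: translate: b→-9 (≡31 mod 40), so (20,31,35)→(20,-9,24)
−f: reduced (well bottom): (20,-9,24) with a≤c, −a<b≤a
flip sign back: reduced form of f is (-20,9,-24)
g is negative-definite; reduce −g:
−g: translate: b→31 (≡-39 mod 70), so (35,-39,24)→(35,31,20)
−g: flip: (35,31,20)→(20,-31,35)
−g: translate: b→9 (≡-31 mod 40), so (20,-31,35)→(20,9,24)
−g: reduced (well bottom): (20,9,24) with a≤c, −a<b≤a
flip sign back: reduced form of g is (-20,-9,-24)
reduced forms (-20, 9, -24) vs (-20, -9, -24) ⇒ inequivalent

no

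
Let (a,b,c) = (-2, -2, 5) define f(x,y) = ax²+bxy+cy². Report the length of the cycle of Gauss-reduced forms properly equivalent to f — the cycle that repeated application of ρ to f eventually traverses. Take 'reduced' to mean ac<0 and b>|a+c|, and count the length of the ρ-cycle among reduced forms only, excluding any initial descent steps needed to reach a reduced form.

D = 44, ⌊√D⌋ = 6
descent: ρ → (5,2,-2)
descent: ρ → (-2,6,1)  [lands on river]
river: ρ → (1,6,-2)
ρ-cycle length = 2 (tail of 2 descent steps not counted)

2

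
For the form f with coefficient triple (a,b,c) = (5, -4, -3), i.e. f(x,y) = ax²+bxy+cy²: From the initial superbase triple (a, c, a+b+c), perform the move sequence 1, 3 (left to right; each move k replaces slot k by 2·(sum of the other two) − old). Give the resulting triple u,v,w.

start (5,-3,-2) = (f(1,0),f(0,1),f(1,1))
replace slot 1: 2·((-3)+(-2)) − 5 = -15 → (-15,-3,-2)
replace slot 3: 2·((-15)+(-3)) − (-2) = -34 → (-15,-3,-34)

-15,-3,-34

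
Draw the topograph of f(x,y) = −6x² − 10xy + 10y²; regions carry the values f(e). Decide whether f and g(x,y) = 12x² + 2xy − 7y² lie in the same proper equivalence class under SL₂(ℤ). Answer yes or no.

D₁ = 340, D₂ = 340
river cycle of f (length 6): (10, 10, -6), (-6, 14, 6), (6, 10, -10), (-10, 10, 6), (6, 14, -6), (-6, 10, 10)
river cycle of g (length 14): (-7, 12, 7), (7, 16, -3), (-3, 14, 12), (12, 10, -5), (-5, 10, 12), (12, 14, -3), (-3, 16, 7), (7, 12, -7), (-7, 16, 3), (3, 14, -12), … (4 more)
cycles differ ⇒ inequivalent

no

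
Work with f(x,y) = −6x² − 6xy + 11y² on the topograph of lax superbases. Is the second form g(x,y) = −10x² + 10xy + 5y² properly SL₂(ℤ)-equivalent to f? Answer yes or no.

D₁ = 300, D₂ = 300
river cycle of f (length 4): (11, 6, -6), (-6, 6, 11), (11, 16, -1), (-1, 16, 11)
river cycle of g (length 2): (5, 10, -10), (-10, 10, 5)
cycles differ ⇒ inequivalent

no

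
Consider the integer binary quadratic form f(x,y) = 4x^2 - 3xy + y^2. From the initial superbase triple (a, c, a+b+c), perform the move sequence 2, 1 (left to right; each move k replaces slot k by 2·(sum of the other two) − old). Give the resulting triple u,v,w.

start (4,1,2) = (f(1,0),f(0,1),f(1,1))
replace slot 2: 2·(4+2) − 1 = 11 → (4,11,2)
replace slot 1: 2·(11+2) − 4 = 22 → (22,11,2)

22,11,2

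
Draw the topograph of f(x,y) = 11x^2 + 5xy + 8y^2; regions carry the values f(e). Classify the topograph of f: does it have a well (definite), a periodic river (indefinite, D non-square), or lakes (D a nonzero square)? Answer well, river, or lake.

D = b²−4ac = 5² − 4·11·8 = -327
D < 0 ⇒ definite ⇒ every region one sign ⇒ single well

well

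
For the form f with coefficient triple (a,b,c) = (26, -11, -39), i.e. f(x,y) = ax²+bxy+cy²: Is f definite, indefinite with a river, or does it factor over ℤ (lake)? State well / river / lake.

D = b²−4ac = (-11)² − 4·26·(-39) = 4177
D > 0 non-square ⇒ indefinite ⇒ periodic river

river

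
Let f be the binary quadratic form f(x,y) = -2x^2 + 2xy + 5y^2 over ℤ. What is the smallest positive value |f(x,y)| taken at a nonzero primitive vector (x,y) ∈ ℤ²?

descent: ρ → (5,-2,-2)
descent: ρ → (-2,6,1)  [lands on river]
river: ρ → (1,6,-2)
closes: descent 2, river 2
min |a| on river = 1

1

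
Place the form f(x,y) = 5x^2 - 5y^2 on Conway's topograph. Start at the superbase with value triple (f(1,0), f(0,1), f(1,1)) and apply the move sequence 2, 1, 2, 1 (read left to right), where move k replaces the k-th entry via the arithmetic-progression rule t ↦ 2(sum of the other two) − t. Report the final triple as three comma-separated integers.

start (5,-5,0) = (f(1,0),f(0,1),f(1,1))
replace slot 2: 2·(5+0) − (-5) = 15 → (5,15,0)
replace slot 1: 2·(15+0) − 5 = 25 → (25,15,0)
replace slot 2: 2·(25+0) − 15 = 35 → (25,35,0)
replace slot 1: 2·(35+0) − 25 = 45 → (45,35,0)

45,35,0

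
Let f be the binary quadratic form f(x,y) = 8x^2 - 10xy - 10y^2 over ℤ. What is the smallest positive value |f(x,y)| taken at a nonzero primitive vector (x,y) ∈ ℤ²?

descent: ρ → (-10,10,8)  [lands on river]
river: ρ → (8,6,-12)
river: ρ → (-12,18,2)
river: ρ → (2,18,-12)
river: ρ → (-12,6,8)
river: ρ → (8,10,-10)
closes: descent 1, river 6
min |a| on river = 2

2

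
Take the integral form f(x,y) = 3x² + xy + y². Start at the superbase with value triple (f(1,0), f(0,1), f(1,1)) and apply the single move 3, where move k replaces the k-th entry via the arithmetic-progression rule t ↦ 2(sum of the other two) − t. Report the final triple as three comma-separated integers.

start (3,1,5) = (f(1,0),f(0,1),f(1,1))
replace slot 3: 2·(3+1) − 5 = 3 → (3,1,3)

3,1,3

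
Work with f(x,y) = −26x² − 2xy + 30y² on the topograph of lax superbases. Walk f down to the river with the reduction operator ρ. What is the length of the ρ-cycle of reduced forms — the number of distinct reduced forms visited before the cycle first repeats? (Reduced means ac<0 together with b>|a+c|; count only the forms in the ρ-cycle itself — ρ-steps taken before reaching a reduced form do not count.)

D = 3124, ⌊√D⌋ = 55
descent: ρ → (30,2,-26)
descent: ρ → (-26,50,6)  [lands on river]
river: ρ → (6,46,-42)
river: ρ → (-42,38,10)
river: ρ → (10,42,-34)
river: ρ → (-34,26,18)
river: ρ → (18,46,-14)
river: ρ → (-14,38,30)
river: ρ → (30,22,-22)
river: ρ → (-22,22,30)
river: ρ → (30,38,-14)
river: ρ → (-14,46,18)
river: ρ → (18,26,-34)
river: ρ → (-34,42,10)
river: ρ → (10,38,-42)
river: ρ → (-42,46,6)
river: ρ → (6,50,-26)
river: ρ → (-26,54,2)
river: ρ → (2,54,-26)
ρ-cycle length = 18 (tail of 2 descent steps not counted)

18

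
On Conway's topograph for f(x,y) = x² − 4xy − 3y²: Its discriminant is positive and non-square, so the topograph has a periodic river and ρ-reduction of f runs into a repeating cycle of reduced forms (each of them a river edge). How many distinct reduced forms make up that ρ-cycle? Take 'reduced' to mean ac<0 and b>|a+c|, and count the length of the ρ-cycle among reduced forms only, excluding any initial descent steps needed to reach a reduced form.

D = 28, ⌊√D⌋ = 5
descent: ρ → (-3,4,1)  [lands on river]
river: ρ → (1,4,-3)
river: ρ → (-3,2,2)
river: ρ → (2,2,-3)
ρ-cycle length = 4 (tail of 1 descent step not counted)

4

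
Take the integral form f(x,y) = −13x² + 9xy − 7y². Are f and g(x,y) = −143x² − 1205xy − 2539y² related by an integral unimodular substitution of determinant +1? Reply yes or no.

D₁ = -283, D₂ = -283
f is negative-definite; reduce −f:
−f: flip: (13,-9,7)→(7,9,13)
−f: translate: b→-5 (≡9 mod 14), so (7,9,13)→(7,-5,11)
−f: reduced (well bottom): (7,-5,11) with a≤c, −a<b≤a
flip sign back: reduced form of f is (-7,5,-11)
g is negative-definite; reduce −g:
−g: translate: b→61 (≡1205 mod 286), so (143,1205,2539)→(143,61,7)
−g: flip: (143,61,7)→(7,-61,143)
−g: translate: b→-5 (≡-61 mod 14), so (7,-61,143)→(7,-5,11)
−g: reduced (well bottom): (7,-5,11) with a≤c, −a<b≤a
flip sign back: reduced form of g is (-7,5,-11)
reduced forms (-7, 5, -11) vs (-7, 5, -11) ⇒ equivalent

yes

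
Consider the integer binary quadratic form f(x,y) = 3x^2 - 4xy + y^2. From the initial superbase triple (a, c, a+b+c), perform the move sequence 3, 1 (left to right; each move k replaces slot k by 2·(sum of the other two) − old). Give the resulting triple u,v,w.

start (3,1,0) = (f(1,0),f(0,1),f(1,1))
replace slot 3: 2·(3+1) − 0 = 8 → (3,1,8)
replace slot 1: 2·(1+8) − 3 = 15 → (15,1,8)

15,1,8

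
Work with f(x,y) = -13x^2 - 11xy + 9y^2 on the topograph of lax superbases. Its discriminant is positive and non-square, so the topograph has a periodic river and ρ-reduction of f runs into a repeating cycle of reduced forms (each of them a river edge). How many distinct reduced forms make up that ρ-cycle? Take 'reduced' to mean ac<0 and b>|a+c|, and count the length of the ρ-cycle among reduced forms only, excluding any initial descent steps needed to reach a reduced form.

D = 589, ⌊√D⌋ = 24
descent: ρ → (9,11,-13)  [lands on river]
river: ρ → (-13,15,7)
river: ρ → (7,13,-15)
river: ρ → (-15,17,5)
river: ρ → (5,23,-3)
river: ρ → (-3,19,19)
river: ρ → (19,19,-3)
river: ρ → (-3,23,5)
river: ρ → (5,17,-15)
river: ρ → (-15,13,7)
river: ρ → (7,15,-13)
river: ρ → (-13,11,9)
river: ρ → (9,7,-15)
river: ρ → (-15,23,1)
river: ρ → (1,23,-15)
river: ρ → (-15,7,9)
ρ-cycle length = 16 (tail of 1 descent step not counted)

16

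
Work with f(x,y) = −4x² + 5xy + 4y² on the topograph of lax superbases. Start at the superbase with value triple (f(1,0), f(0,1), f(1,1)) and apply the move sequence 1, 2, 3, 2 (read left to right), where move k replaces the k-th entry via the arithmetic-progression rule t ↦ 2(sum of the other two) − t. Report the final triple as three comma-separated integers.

start (-4,4,5) = (f(1,0),f(0,1),f(1,1))
replace slot 1: 2·(4+5) − (-4) = 22 → (22,4,5)
replace slot 2: 2·(22+5) − 4 = 50 → (22,50,5)
replace slot 3: 2·(22+50) − 5 = 139 → (22,50,139)
replace slot 2: 2·(22+139) − 50 = 272 → (22,272,139)

22,272,139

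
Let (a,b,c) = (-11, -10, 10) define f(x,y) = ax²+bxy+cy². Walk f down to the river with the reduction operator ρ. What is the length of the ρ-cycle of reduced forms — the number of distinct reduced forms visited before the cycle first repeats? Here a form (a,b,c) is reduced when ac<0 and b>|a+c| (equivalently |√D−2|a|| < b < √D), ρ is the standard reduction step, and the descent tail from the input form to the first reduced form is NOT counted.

D = 540, ⌊√D⌋ = 23
descent: ρ → (10,10,-11)  [lands on river]
river: ρ → (-11,12,9)
river: ρ → (9,6,-14)
river: ρ → (-14,22,1)
river: ρ → (1,22,-14)
river: ρ → (-14,6,9)
river: ρ → (9,12,-11)
river: ρ → (-11,10,10)
ρ-cycle length = 8 (tail of 1 descent step not counted)

8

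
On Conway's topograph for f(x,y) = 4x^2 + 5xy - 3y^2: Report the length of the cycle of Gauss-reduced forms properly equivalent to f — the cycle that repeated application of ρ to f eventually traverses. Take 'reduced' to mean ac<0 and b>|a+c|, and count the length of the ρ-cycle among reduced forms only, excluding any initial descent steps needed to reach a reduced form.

D = 73, ⌊√D⌋ = 8
river: ρ → (-3,7,2)
river: ρ → (2,5,-6)
river: ρ → (-6,7,1)
river: ρ → (1,7,-6)
river: ρ → (-6,5,2)
river: ρ → (2,7,-3)
river: ρ → (-3,5,4)
river: ρ → (4,3,-4)
river: ρ → (-4,5,3)
river: ρ → (3,7,-2)
river: ρ → (-2,5,6)
river: ρ → (6,7,-1)
river: ρ → (-1,7,6)
river: ρ → (6,5,-2)
river: ρ → (-2,7,3)
river: ρ → (3,5,-4)
river: ρ → (-4,3,4)
river: ρ → (4,5,-3)
ρ-cycle length = 18 (tail of 0 descent steps not counted)

18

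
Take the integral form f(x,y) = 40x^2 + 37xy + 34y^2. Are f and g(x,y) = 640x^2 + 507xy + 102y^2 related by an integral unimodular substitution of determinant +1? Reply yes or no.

D₁ = -4071, D₂ = -4071
f: flip: (40,37,34)→(34,-37,40)
f: translate: b→31 (≡-37 mod 68), so (34,-37,40)→(34,31,37)
f: reduced (well bottom): (34,31,37) with a≤c, −a<b≤a
g: flip: (640,507,102)→(102,-507,640)
g: translate: b→-99 (≡-507 mod 204), so (102,-507,640)→(102,-99,34)
g: flip: (102,-99,34)→(34,99,102)
g: translate: b→31 (≡99 mod 68), so (34,99,102)→(34,31,37)
g: reduced (well bottom): (34,31,37) with a≤c, −a<b≤a
reduced forms (34, 31, 37) vs (34, 31, 37) ⇒ equivalent

yes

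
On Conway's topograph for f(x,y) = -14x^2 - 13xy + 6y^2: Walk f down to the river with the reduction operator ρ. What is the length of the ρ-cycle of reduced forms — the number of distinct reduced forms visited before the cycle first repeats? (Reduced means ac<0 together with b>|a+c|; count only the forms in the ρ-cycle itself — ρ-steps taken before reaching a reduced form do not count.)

D = 505, ⌊√D⌋ = 22
descent: ρ → (6,13,-14)  [lands on river]
river: ρ → (-14,15,5)
river: ρ → (5,15,-14)
river: ρ → (-14,13,6)
river: ρ → (6,11,-16)
river: ρ → (-16,21,1)
river: ρ → (1,21,-16)
river: ρ → (-16,11,6)
ρ-cycle length = 8 (tail of 1 descent step not counted)

8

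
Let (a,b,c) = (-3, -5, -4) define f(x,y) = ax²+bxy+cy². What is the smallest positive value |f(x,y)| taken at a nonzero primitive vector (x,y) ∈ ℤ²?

translate: b→-1 (≡5 mod 6), so (3,5,4)→(3,-1,2)
flip: (3,-1,2)→(2,1,3)
reduced (well bottom): (2,1,3) with a≤c, −a<b≤a
well minimum |f| = |-2| = 2 (negative-definite)

2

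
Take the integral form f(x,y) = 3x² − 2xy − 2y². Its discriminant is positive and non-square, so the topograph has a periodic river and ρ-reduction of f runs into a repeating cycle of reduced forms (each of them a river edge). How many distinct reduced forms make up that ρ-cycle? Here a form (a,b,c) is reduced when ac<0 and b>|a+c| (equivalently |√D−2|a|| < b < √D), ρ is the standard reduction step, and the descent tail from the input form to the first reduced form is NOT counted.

D = 28, ⌊√D⌋ = 5
descent: ρ → (-2,2,3)  [lands on river]
river: ρ → (3,4,-1)
river: ρ → (-1,4,3)
river: ρ → (3,2,-2)
ρ-cycle length = 4 (tail of 1 descent step not counted)

4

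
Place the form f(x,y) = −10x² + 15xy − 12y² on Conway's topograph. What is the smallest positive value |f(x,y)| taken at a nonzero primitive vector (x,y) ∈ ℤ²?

translate: b→5 (≡-15 mod 20), so (10,-15,12)→(10,5,7)
flip: (10,5,7)→(7,-5,10)
reduced (well bottom): (7,-5,10) with a≤c, −a<b≤a
well minimum |f| = |-7| = 7 (negative-definite)

7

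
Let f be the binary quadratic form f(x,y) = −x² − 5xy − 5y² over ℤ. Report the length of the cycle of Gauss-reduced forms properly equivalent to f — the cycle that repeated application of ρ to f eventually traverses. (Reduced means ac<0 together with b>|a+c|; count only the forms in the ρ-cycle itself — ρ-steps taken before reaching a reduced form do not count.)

D = 5, ⌊√D⌋ = 2
descent: ρ → (-5,5,-1)
descent: ρ → (-1,1,1)  [lands on river]
river: ρ → (1,1,-1)
ρ-cycle length = 2 (tail of 2 descent steps not counted)

2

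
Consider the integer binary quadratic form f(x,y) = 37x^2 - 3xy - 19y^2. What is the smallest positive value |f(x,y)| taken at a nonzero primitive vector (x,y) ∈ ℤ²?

descent: ρ → (-19,41,15)  [lands on river]
river: ρ → (15,49,-7)
river: ρ → (-7,49,15)
river: ρ → (15,41,-19)
river: ρ → (-19,35,21)
river: ρ → (21,49,-5)
river: ρ → (-5,51,11)
river: ρ → (11,37,-33)
river: ρ → (-33,29,15)
river: ρ → (15,31,-31)
river: ρ → (-31,31,15)
river: ρ → (15,29,-33)
river: ρ → (-33,37,11)
river: ρ → (11,51,-5)
river: ρ → (-5,49,21)
river: ρ → (21,35,-19)
closes: descent 1, river 16
min |a| on river = 5

5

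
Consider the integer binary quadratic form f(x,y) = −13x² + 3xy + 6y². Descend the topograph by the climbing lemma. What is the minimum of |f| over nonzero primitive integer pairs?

descent: ρ → (6,9,-10)  [lands on river]
river: ρ → (-10,11,5)
river: ρ → (5,9,-12)
river: ρ → (-12,15,2)
river: ρ → (2,17,-4)
river: ρ → (-4,15,6)
closes: descent 1, river 6
min |a| on river = 2

2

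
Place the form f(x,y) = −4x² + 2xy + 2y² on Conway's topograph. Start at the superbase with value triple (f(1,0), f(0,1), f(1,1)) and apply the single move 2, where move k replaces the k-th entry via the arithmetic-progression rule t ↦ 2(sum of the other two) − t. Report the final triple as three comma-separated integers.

start (-4,2,0) = (f(1,0),f(0,1),f(1,1))
replace slot 2: 2·((-4)+0) − 2 = -10 → (-4,-10,0)

-4,-10,0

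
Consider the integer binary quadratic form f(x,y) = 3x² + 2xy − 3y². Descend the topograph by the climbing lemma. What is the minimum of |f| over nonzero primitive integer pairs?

river: ρ → (-3,4,2)
river: ρ → (2,4,-3)
river: ρ → (-3,2,3)
river: ρ → (3,4,-2)
river: ρ → (-2,4,3)
river: ρ → (3,2,-3)
closes: descent 0, river 6
min |a| on river = 2

2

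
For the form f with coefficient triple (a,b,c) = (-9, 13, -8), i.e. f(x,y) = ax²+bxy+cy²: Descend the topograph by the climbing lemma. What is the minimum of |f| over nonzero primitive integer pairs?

translate: b→5 (≡-13 mod 18), so (9,-13,8)→(9,5,4)
flip: (9,5,4)→(4,-5,9)
translate: b→3 (≡-5 mod 8), so (4,-5,9)→(4,3,8)
reduced (well bottom): (4,3,8) with a≤c, −a<b≤a
well minimum |f| = |-4| = 4 (negative-definite)

4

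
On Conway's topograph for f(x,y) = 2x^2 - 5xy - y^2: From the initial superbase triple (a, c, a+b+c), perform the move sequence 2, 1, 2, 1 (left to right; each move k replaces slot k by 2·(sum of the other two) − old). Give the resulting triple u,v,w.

start (2,-1,-4) = (f(1,0),f(0,1),f(1,1))
replace slot 2: 2·(2+(-4)) − (-1) = -3 → (2,-3,-4)
replace slot 1: 2·((-3)+(-4)) − 2 = -16 → (-16,-3,-4)
replace slot 2: 2·((-16)+(-4)) − (-3) = -37 → (-16,-37,-4)
replace slot 1: 2·((-37)+(-4)) − (-16) = -66 → (-66,-37,-4)

-66,-37,-4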